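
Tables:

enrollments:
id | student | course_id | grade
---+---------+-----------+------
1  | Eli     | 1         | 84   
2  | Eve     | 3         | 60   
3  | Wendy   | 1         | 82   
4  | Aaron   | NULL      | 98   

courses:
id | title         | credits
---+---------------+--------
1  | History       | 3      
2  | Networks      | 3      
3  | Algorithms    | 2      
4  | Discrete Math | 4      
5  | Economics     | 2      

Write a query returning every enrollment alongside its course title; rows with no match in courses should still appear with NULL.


LEFT JOIN keeps every row from enrollments (the left table); where course_id has no match in courses, the course columns become NULL. Walk through each enrollment:
  - enrollment 1 (Eli): course_id=1 -> matches History
  - enrollment 2 (Eve): course_id=3 -> matches Algorithms
  - enrollment 3 (Wendy): course_id=1 -> matches History
  - enrollment 4 (Aaron): course_id=NULL, no match -> kept with NULL
All 4 rows appear; 1 has NULL course.

SQL:
SELECT a.student, b.title AS course
FROM enrollments a
LEFT JOIN courses b ON a.course_id = b.id

Result:
student | course    
--------+-----------
Eli     | History   
Eve     | Algorithms
Wendy   | History   
Aaron   | NULL      


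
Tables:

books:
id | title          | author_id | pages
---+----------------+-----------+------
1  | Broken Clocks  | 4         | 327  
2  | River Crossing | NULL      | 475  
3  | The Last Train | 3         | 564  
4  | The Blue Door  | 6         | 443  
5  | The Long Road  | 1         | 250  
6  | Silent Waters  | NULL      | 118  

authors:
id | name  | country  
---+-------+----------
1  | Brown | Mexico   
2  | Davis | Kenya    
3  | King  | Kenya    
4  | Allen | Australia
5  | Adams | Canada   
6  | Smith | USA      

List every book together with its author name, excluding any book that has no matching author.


INNER JOIN keeps only books rows whose author_id matches an id in authors. Walk through each book:
  - book 1 (Broken Clocks): author_id=4 -> matches Allen
  - book 2 (River Crossing): author_id=NULL, no match -> dropped
  - book 3 (The Last Train): author_id=3 -> matches King
  - book 4 (The Blue Door): author_id=6 -> matches Smith
  - book 5 (The Long Road): author_id=1 -> matches Brown
  - book 6 (Silent Waters): author_id=NULL, no match -> dropped
So 2 of 6 rows are dropped.

SQL:
SELECT a.title, b.name AS author
FROM books a
INNER JOIN authors b ON a.author_id = b.id

Result:
title          | author
---------------+-------
Broken Clocks  | Allen 
The Last Train | King  
The Blue Door  | Smith 
The Long Road  | Brown 


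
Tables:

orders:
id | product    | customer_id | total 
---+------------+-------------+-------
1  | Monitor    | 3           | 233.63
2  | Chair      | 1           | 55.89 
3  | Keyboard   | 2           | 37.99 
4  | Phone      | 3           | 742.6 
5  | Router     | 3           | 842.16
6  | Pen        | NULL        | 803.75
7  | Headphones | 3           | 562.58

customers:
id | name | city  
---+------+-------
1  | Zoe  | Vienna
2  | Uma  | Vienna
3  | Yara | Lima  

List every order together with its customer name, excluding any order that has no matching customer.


INNER JOIN keeps only orders rows whose customer_id matches an id in customers. Walk through each order:
  - order 1 (Monitor): customer_id=3 -> matches Yara
  - order 2 (Chair): customer_id=1 -> matches Zoe
  - order 3 (Keyboard): customer_id=2 -> matches Uma
  - order 4 (Phone): customer_id=3 -> matches Yara
  - order 5 (Router): customer_id=3 -> matches Yara
  - order 6 (Pen): customer_id=NULL, no match -> dropped
  - order 7 (Headphones): customer_id=3 -> matches Yara
So 1 of 7 rows is dropped.

SQL:
SELECT a.product, b.name AS customer
FROM orders a
INNER JOIN customers b ON a.customer_id = b.id

Result:
product    | customer
-----------+---------
Monitor    | Yara    
Chair      | Zoe     
Keyboard   | Uma     
Phone      | Yara    
Router     | Yara    
Headphones | Yara    


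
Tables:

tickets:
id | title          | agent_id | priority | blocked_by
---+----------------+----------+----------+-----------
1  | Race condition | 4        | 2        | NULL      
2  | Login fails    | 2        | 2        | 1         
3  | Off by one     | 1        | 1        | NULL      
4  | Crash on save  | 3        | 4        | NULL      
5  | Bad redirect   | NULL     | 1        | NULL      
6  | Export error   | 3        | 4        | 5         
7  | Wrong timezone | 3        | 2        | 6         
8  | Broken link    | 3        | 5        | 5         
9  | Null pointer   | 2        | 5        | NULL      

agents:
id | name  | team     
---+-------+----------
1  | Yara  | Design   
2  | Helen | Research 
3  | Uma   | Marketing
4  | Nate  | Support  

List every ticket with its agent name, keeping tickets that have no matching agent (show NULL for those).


LEFT JOIN keeps every row from tickets (the left table); where agent_id has no match in agents, the agent columns become NULL. Walk through each ticket:
  - ticket 1 (Race condition): agent_id=4 -> matches Nate
  - ticket 2 (Login fails): agent_id=2 -> matches Helen
  - ticket 3 (Off by one): agent_id=1 -> matches Yara
  - ticket 4 (Crash on save): agent_id=3 -> matches Uma
  - ticket 5 (Bad redirect): agent_id=NULL, no match -> kept with NULL
  - ticket 6 (Export error): agent_id=3 -> matches Uma
  - ticket 7 (Wrong timezone): agent_id=3 -> matches Uma
  - ticket 8 (Broken link): agent_id=3 -> matches Uma
  - ticket 9 (Null pointer): agent_id=2 -> matches Helen
All 9 rows appear; 1 has NULL agent.

SQL:
SELECT a.title, b.name AS agent
FROM tickets a
LEFT JOIN agents b ON a.agent_id = b.id

Result:
title          | agent
---------------+------
Race condition | Nate 
Login fails    | Helen
Off by one     | Yara 
Crash on save  | Uma  
Bad redirect   | NULL 
Export error   | Uma  
Wrong timezone | Uma  
Broken link    | Uma  
Null pointer   | Helen


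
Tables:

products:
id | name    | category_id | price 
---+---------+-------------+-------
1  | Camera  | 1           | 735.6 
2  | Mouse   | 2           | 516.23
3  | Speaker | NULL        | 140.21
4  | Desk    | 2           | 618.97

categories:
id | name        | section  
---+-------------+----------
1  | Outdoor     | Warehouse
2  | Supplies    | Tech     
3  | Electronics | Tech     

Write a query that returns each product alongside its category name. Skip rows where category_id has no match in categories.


INNER JOIN keeps only products rows whose category_id matches an id in categories. Walk through each product:
  - product 1 (Camera): category_id=1 -> matches Outdoor
  - product 2 (Mouse): category_id=2 -> matches Supplies
  - product 3 (Speaker): category_id=NULL, no match -> dropped
  - product 4 (Desk): category_id=2 -> matches Supplies
So 1 of 4 rows is dropped.

SQL:
SELECT a.name, b.name AS category
FROM products a
INNER JOIN categories b ON a.category_id = b.id

Result:
name   | category
-------+---------
Camera | Outdoor 
Mouse  | Supplies
Desk   | Supplies


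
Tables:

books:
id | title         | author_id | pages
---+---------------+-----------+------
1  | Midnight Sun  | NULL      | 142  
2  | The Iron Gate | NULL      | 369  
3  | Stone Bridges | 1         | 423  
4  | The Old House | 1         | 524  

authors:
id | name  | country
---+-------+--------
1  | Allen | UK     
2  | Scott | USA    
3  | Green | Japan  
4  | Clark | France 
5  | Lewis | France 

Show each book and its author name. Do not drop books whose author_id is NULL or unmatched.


LEFT JOIN keeps every row from books (the left table); where author_id has no match in authors, the author columns become NULL. Walk through each book:
  - book 1 (Midnight Sun): author_id=NULL, no match -> kept with NULL
  - book 2 (The Iron Gate): author_id=NULL, no match -> kept with NULL
  - book 3 (Stone Bridges): author_id=1 -> matches Allen
  - book 4 (The Old House): author_id=1 -> matches Allen
All 4 rows appear; 2 have NULL author.

SQL:
SELECT a.title, b.name AS author
FROM books a
LEFT JOIN authors b ON a.author_id = b.id

Result:
title         | author
--------------+-------
Midnight Sun  | NULL  
The Iron Gate | NULL  
Stone Bridges | Allen 
The Old House | Allen 


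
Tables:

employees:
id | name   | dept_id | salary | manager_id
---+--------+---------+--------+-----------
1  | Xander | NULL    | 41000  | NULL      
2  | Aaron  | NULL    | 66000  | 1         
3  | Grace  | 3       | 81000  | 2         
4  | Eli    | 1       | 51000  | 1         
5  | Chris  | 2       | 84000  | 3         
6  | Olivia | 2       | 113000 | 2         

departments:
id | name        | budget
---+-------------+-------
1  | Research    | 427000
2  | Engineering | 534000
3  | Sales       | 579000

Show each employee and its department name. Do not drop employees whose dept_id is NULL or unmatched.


LEFT JOIN keeps every row from employees (the left table); where dept_id has no match in departments, the department columns become NULL. Walk through each employee:
  - employee 1 (Xander): dept_id=NULL, no match -> kept with NULL
  - employee 2 (Aaron): dept_id=NULL, no match -> kept with NULL
  - employee 3 (Grace): dept_id=3 -> matches Sales
  - employee 4 (Eli): dept_id=1 -> matches Research
  - employee 5 (Chris): dept_id=2 -> matches Engineering
  - employee 6 (Olivia): dept_id=2 -> matches Engineering
All 6 rows appear; 2 have NULL department.

SQL:
SELECT a.name, b.name AS department
FROM employees a
LEFT JOIN departments b ON a.dept_id = b.id

Result:
name   | department 
-------+------------
Xander | NULL       
Aaron  | NULL       
Grace  | Sales      
Eli    | Research   
Chris  | Engineering
Olivia | Engineering


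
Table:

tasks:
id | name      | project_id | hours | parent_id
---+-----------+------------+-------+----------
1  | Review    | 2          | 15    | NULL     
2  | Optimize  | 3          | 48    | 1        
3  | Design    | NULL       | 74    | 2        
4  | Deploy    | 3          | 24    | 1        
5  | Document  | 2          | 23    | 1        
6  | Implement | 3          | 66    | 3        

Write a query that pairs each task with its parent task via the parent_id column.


This is a self-join: tasks is joined to a second copy of itself, matching each row's parent_id to another row's id. Use LEFT JOIN so rows with parent_id=NULL are kept.
  - task 1 (Review): parent_id=NULL -> NULL
  - task 2 (Optimize): parent_id=1 -> Review
  - task 3 (Design): parent_id=2 -> Optimize
  - task 4 (Deploy): parent_id=1 -> Review
  - task 5 (Document): parent_id=1 -> Review
  - task 6 (Implement): parent_id=3 -> Design

SQL:
SELECT a.name AS item, b.name AS parent
FROM tasks a
LEFT JOIN tasks b ON a.parent_id = b.id

Result:
item      | parent  
----------+---------
Review    | NULL    
Optimize  | Review  
Design    | Optimize
Deploy    | Review  
Document  | Review  
Implement | Design  


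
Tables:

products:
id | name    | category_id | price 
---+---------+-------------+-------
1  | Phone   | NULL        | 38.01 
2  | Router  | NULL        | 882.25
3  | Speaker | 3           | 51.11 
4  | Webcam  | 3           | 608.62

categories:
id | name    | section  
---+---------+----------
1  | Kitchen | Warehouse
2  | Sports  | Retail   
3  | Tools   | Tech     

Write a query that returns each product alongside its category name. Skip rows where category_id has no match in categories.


INNER JOIN keeps only products rows whose category_id matches an id in categories. Walk through each product:
  - product 1 (Phone): category_id=NULL, no match -> dropped
  - product 2 (Router): category_id=NULL, no match -> dropped
  - product 3 (Speaker): category_id=3 -> matches Tools
  - product 4 (Webcam): category_id=3 -> matches Tools
So 2 of 4 rows are dropped.

SQL:
SELECT a.name, b.name AS category
FROM products a
INNER JOIN categories b ON a.category_id = b.id

Result:
name    | category
--------+---------
Speaker | Tools   
Webcam  | Tools   


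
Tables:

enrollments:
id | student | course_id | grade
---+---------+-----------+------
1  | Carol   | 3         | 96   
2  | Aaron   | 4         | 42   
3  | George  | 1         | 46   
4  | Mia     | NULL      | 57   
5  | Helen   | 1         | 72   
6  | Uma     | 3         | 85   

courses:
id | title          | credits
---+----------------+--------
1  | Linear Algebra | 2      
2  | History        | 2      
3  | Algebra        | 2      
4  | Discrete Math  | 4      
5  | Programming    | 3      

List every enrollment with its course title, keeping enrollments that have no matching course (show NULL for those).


LEFT JOIN keeps every row from enrollments (the left table); where course_id has no match in courses, the course columns become NULL. Walk through each enrollment:
  - enrollment 1 (Carol): course_id=3 -> matches Algebra
  - enrollment 2 (Aaron): course_id=4 -> matches Discrete Math
  - enrollment 3 (George): course_id=1 -> matches Linear Algebra
  - enrollment 4 (Mia): course_id=NULL, no match -> kept with NULL
  - enrollment 5 (Helen): course_id=1 -> matches Linear Algebra
  - enrollment 6 (Uma): course_id=3 -> matches Algebra
All 6 rows appear; 1 has NULL course.

SQL:
SELECT a.student, b.title AS course
FROM enrollments a
LEFT JOIN courses b ON a.course_id = b.id

Result:
student | course        
--------+---------------
Carol   | Algebra       
Aaron   | Discrete Math 
George  | Linear Algebra
Mia     | NULL          
Helen   | Linear Algebra
Uma     | Algebra       


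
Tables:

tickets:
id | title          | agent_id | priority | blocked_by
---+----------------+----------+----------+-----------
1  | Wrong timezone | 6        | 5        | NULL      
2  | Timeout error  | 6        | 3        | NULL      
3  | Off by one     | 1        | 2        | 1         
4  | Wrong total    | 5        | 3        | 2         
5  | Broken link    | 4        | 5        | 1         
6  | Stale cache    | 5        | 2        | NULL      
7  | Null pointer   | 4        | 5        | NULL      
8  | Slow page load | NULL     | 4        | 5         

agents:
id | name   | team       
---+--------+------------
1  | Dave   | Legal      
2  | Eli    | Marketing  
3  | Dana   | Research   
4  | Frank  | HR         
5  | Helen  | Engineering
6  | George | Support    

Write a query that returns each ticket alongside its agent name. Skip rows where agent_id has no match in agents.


INNER JOIN keeps only tickets rows whose agent_id matches an id in agents. Walk through each ticket:
  - ticket 1 (Wrong timezone): agent_id=6 -> matches George
  - ticket 2 (Timeout error): agent_id=6 -> matches George
  - ticket 3 (Off by one): agent_id=1 -> matches Dave
  - ticket 4 (Wrong total): agent_id=5 -> matches Helen
  - ticket 5 (Broken link): agent_id=4 -> matches Frank
  - ticket 6 (Stale cache): agent_id=5 -> matches Helen
  - ticket 7 (Null pointer): agent_id=4 -> matches Frank
  - ticket 8 (Slow page load): agent_id=NULL, no match -> dropped
So 1 of 8 rows is dropped.

SQL:
SELECT a.title, b.name AS agent
FROM tickets a
INNER JOIN agents b ON a.agent_id = b.id

Result:
title          | agent 
---------------+-------
Wrong timezone | George
Timeout error  | George
Off by one     | Dave  
Wrong total    | Helen 
Broken link    | Frank 
Stale cache    | Helen 
Null pointer   | Frank 


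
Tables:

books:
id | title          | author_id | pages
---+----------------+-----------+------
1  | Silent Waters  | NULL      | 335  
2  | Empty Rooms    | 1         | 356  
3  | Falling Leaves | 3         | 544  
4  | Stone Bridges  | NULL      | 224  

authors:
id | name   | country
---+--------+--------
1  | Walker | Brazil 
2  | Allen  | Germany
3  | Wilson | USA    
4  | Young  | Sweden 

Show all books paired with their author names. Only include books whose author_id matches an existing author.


INNER JOIN keeps only books rows whose author_id matches an id in authors. Walk through each book:
  - book 1 (Silent Waters): author_id=NULL, no match -> dropped
  - book 2 (Empty Rooms): author_id=1 -> matches Walker
  - book 3 (Falling Leaves): author_id=3 -> matches Wilson
  - book 4 (Stone Bridges): author_id=NULL, no match -> dropped
So 2 of 4 rows are dropped.

SQL:
SELECT a.title, b.name AS author
FROM books a
INNER JOIN authors b ON a.author_id = b.id

Result:
title          | author
---------------+-------
Empty Rooms    | Walker
Falling Leaves | Wilson


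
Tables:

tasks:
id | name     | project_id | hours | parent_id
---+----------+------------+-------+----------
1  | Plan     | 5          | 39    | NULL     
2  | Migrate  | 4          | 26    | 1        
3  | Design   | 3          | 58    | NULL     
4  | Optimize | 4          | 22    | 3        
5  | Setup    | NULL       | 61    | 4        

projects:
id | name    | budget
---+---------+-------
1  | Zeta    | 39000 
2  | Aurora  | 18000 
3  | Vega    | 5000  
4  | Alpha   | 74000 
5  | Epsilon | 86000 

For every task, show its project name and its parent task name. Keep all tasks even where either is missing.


Two LEFT JOINs from the same base table tasks: one to projects via project_id, one to tasks itself via parent_id. Both are LEFT so every task is preserved.
Match against projects:
  - task 1 (Plan): project_id=5 -> matches Epsilon
  - task 2 (Migrate): project_id=4 -> matches Alpha
  - task 3 (Design): project_id=3 -> matches Vega
  - task 4 (Optimize): project_id=4 -> matches Alpha
  - task 5 (Setup): project_id=NULL, no match -> kept with NULL
Match against tasks (self):
  - task 1 (Plan): parent_id=NULL -> NULL
  - task 2 (Migrate): parent_id=1 -> Plan
  - task 3 (Design): parent_id=NULL -> NULL
  - task 4 (Optimize): parent_id=3 -> Design
  - task 5 (Setup): parent_id=4 -> Optimize

SQL:
SELECT a.name, b.name AS project, c.name AS parent
FROM tasks a
LEFT JOIN projects b ON a.project_id = b.id
LEFT JOIN tasks c ON a.parent_id = c.id

Result:
name     | project | parent  
---------+---------+---------
Plan     | Epsilon | NULL    
Migrate  | Alpha   | Plan    
Design   | Vega    | NULL    
Optimize | Alpha   | Design  
Setup    | NULL    | Optimize


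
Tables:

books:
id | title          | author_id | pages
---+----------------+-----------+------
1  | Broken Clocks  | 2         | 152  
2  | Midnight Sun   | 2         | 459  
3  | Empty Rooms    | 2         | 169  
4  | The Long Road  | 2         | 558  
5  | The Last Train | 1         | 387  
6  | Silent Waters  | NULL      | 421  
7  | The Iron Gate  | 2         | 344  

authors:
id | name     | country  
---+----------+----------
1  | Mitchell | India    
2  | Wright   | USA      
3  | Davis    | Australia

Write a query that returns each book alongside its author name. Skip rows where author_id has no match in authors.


INNER JOIN keeps only books rows whose author_id matches an id in authors. Walk through each book:
  - book 1 (Broken Clocks): author_id=2 -> matches Wright
  - book 2 (Midnight Sun): author_id=2 -> matches Wright
  - book 3 (Empty Rooms): author_id=2 -> matches Wright
  - book 4 (The Long Road): author_id=2 -> matches Wright
  - book 5 (The Last Train): author_id=1 -> matches Mitchell
  - book 6 (Silent Waters): author_id=NULL, no match -> dropped
  - book 7 (The Iron Gate): author_id=2 -> matches Wright
So 1 of 7 rows is dropped.

SQL:
SELECT a.title, b.name AS author
FROM books a
INNER JOIN authors b ON a.author_id = b.id

Result:
title          | author  
---------------+---------
Broken Clocks  | Wright  
Midnight Sun   | Wright  
Empty Rooms    | Wright  
The Long Road  | Wright  
The Last Train | Mitchell
The Iron Gate  | Wright  


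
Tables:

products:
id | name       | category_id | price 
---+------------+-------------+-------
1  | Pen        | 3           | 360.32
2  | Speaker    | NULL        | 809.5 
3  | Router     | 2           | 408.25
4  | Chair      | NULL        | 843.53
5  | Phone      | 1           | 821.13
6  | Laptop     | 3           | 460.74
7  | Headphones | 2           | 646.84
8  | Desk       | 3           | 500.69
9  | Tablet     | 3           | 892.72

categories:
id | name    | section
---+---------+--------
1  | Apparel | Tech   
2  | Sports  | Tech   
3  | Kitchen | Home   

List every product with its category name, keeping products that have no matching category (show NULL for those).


LEFT JOIN keeps every row from products (the left table); where category_id has no match in categories, the category columns become NULL. Walk through each product:
  - product 1 (Pen): category_id=3 -> matches Kitchen
  - product 2 (Speaker): category_id=NULL, no match -> kept with NULL
  - product 3 (Router): category_id=2 -> matches Sports
  - product 4 (Chair): category_id=NULL, no match -> kept with NULL
  - product 5 (Phone): category_id=1 -> matches Apparel
  - product 6 (Laptop): category_id=3 -> matches Kitchen
  - product 7 (Headphones): category_id=2 -> matches Sports
  - product 8 (Desk): category_id=3 -> matches Kitchen
  - product 9 (Tablet): category_id=3 -> matches Kitchen
All 9 rows appear; 2 have NULL category.

SQL:
SELECT a.name, b.name AS category
FROM products a
LEFT JOIN categories b ON a.category_id = b.id

Result:
name       | category
-----------+---------
Pen        | Kitchen 
Speaker    | NULL    
Router     | Sports  
Chair      | NULL    
Phone      | Apparel 
Laptop     | Kitchen 
Headphones | Sports  
Desk       | Kitchen 
Tablet     | Kitchen 


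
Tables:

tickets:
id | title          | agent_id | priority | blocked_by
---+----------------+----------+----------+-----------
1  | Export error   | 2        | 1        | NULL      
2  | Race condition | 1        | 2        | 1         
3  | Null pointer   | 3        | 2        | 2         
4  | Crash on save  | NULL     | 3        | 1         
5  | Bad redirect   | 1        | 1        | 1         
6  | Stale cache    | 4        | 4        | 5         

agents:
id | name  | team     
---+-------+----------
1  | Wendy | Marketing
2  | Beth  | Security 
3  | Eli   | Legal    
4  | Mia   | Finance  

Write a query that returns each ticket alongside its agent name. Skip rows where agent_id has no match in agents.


INNER JOIN keeps only tickets rows whose agent_id matches an id in agents. Walk through each ticket:
  - ticket 1 (Export error): agent_id=2 -> matches Beth
  - ticket 2 (Race condition): agent_id=1 -> matches Wendy
  - ticket 3 (Null pointer): agent_id=3 -> matches Eli
  - ticket 4 (Crash on save): agent_id=NULL, no match -> dropped
  - ticket 5 (Bad redirect): agent_id=1 -> matches Wendy
  - ticket 6 (Stale cache): agent_id=4 -> matches Mia
So 1 of 6 rows is dropped.

SQL:
SELECT a.title, b.name AS agent
FROM tickets a
INNER JOIN agents b ON a.agent_id = b.id

Result:
title          | agent
---------------+------
Export error   | Beth 
Race condition | Wendy
Null pointer   | Eli  
Bad redirect   | Wendy
Stale cache    | Mia  


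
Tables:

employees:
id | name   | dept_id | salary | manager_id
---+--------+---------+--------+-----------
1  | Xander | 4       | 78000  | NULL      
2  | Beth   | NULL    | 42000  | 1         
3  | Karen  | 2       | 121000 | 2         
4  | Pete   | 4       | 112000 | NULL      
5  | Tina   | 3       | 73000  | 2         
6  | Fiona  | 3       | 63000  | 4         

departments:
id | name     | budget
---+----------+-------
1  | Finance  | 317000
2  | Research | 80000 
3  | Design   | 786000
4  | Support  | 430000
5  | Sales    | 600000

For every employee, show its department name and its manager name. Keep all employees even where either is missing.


Two LEFT JOINs from the same base table employees: one to departments via dept_id, one to employees itself via manager_id. Both are LEFT so every employee is preserved.
Match against departments:
  - employee 1 (Xander): dept_id=4 -> matches Support
  - employee 2 (Beth): dept_id=NULL, no match -> kept with NULL
  - employee 3 (Karen): dept_id=2 -> matches Research
  - employee 4 (Pete): dept_id=4 -> matches Support
  - employee 5 (Tina): dept_id=3 -> matches Design
  - employee 6 (Fiona): dept_id=3 -> matches Design
Match against employees (self):
  - employee 1 (Xander): manager_id=NULL -> NULL
  - employee 2 (Beth): manager_id=1 -> Xander
  - employee 3 (Karen): manager_id=2 -> Beth
  - employee 4 (Pete): manager_id=NULL -> NULL
  - employee 5 (Tina): manager_id=2 -> Beth
  - employee 6 (Fiona): manager_id=4 -> Pete

SQL:
SELECT a.name, b.name AS department, c.name AS manager
FROM employees a
LEFT JOIN departments b ON a.dept_id = b.id
LEFT JOIN employees c ON a.manager_id = c.id

Result:
name   | department | manager
-------+------------+--------
Xander | Support    | NULL   
Beth   | NULL       | Xander 
Karen  | Research   | Beth   
Pete   | Support    | NULL   
Tina   | Design     | Beth   
Fiona  | Design     | Pete   


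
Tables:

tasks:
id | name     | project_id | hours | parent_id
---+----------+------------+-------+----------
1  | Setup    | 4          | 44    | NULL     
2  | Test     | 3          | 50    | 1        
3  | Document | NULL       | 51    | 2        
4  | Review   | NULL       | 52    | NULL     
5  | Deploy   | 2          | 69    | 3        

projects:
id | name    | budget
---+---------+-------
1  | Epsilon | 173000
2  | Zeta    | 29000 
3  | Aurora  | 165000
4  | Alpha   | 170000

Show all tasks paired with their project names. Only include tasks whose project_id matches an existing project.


INNER JOIN keeps only tasks rows whose project_id matches an id in projects. Walk through each task:
  - task 1 (Setup): project_id=4 -> matches Alpha
  - task 2 (Test): project_id=3 -> matches Aurora
  - task 3 (Document): project_id=NULL, no match -> dropped
  - task 4 (Review): project_id=NULL, no match -> dropped
  - task 5 (Deploy): project_id=2 -> matches Zeta
So 2 of 5 rows are dropped.

SQL:
SELECT a.name, b.name AS project
FROM tasks a
INNER JOIN projects b ON a.project_id = b.id

Result:
name   | project
-------+--------
Setup  | Alpha  
Test   | Aurora 
Deploy | Zeta   


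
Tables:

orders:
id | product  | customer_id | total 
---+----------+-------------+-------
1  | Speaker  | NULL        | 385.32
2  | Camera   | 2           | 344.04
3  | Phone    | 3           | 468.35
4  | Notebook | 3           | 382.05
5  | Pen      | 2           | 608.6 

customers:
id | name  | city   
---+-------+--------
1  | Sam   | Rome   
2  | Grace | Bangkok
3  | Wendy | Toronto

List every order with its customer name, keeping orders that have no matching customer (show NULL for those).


LEFT JOIN keeps every row from orders (the left table); where customer_id has no match in customers, the customer columns become NULL. Walk through each order:
  - order 1 (Speaker): customer_id=NULL, no match -> kept with NULL
  - order 2 (Camera): customer_id=2 -> matches Grace
  - order 3 (Phone): customer_id=3 -> matches Wendy
  - order 4 (Notebook): customer_id=3 -> matches Wendy
  - order 5 (Pen): customer_id=2 -> matches Grace
All 5 rows appear; 1 has NULL customer.

SQL:
SELECT a.product, b.name AS customer
FROM orders a
LEFT JOIN customers b ON a.customer_id = b.id

Result:
product  | customer
---------+---------
Speaker  | NULL    
Camera   | Grace   
Phone    | Wendy   
Notebook | Wendy   
Pen      | Grace   


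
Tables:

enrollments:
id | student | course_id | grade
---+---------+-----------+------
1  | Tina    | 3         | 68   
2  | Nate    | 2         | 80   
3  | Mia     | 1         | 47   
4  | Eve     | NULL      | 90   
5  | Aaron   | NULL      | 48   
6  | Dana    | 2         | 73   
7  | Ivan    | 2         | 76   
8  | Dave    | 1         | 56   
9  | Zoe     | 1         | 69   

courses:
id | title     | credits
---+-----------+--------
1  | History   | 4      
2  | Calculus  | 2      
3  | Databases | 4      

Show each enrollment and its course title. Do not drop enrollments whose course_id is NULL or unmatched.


LEFT JOIN keeps every row from enrollments (the left table); where course_id has no match in courses, the course columns become NULL. Walk through each enrollment:
  - enrollment 1 (Tina): course_id=3 -> matches Databases
  - enrollment 2 (Nate): course_id=2 -> matches Calculus
  - enrollment 3 (Mia): course_id=1 -> matches History
  - enrollment 4 (Eve): course_id=NULL, no match -> kept with NULL
  - enrollment 5 (Aaron): course_id=NULL, no match -> kept with NULL
  - enrollment 6 (Dana): course_id=2 -> matches Calculus
  - enrollment 7 (Ivan): course_id=2 -> matches Calculus
  - enrollment 8 (Dave): course_id=1 -> matches History
  - enrollment 9 (Zoe): course_id=1 -> matches History
All 9 rows appear; 2 have NULL course.

SQL:
SELECT a.student, b.title AS course
FROM enrollments a
LEFT JOIN courses b ON a.course_id = b.id

Result:
student | course   
--------+----------
Tina    | Databases
Nate    | Calculus 
Mia     | History  
Eve     | NULL     
Aaron   | NULL     
Dana    | Calculus 
Ivan    | Calculus 
Dave    | History  
Zoe     | History  


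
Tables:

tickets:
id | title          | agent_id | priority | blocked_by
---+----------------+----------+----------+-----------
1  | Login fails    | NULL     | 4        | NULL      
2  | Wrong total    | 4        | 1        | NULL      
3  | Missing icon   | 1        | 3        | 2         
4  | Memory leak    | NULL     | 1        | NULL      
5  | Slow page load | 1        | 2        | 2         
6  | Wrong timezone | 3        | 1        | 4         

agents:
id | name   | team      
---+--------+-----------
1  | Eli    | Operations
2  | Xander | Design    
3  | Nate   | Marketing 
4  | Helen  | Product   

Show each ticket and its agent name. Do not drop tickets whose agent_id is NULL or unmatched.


LEFT JOIN keeps every row from tickets (the left table); where agent_id has no match in agents, the agent columns become NULL. Walk through each ticket:
  - ticket 1 (Login fails): agent_id=NULL, no match -> kept with NULL
  - ticket 2 (Wrong total): agent_id=4 -> matches Helen
  - ticket 3 (Missing icon): agent_id=1 -> matches Eli
  - ticket 4 (Memory leak): agent_id=NULL, no match -> kept with NULL
  - ticket 5 (Slow page load): agent_id=1 -> matches Eli
  - ticket 6 (Wrong timezone): agent_id=3 -> matches Nate
All 6 rows appear; 2 have NULL agent.

SQL:
SELECT a.title, b.name AS agent
FROM tickets a
LEFT JOIN agents b ON a.agent_id = b.id

Result:
title          | agent
---------------+------
Login fails    | NULL 
Wrong total    | Helen
Missing icon   | Eli  
Memory leak    | NULL 
Slow page load | Eli  
Wrong timezone | Nate 


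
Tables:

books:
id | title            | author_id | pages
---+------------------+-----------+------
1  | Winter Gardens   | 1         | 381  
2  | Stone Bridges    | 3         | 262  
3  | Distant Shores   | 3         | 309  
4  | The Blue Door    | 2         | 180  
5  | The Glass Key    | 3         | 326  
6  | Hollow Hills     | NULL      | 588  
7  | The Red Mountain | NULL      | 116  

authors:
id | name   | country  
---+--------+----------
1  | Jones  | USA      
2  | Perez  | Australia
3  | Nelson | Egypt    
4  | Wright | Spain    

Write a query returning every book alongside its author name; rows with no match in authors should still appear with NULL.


LEFT JOIN keeps every row from books (the left table); where author_id has no match in authors, the author columns become NULL. Walk through each book:
  - book 1 (Winter Gardens): author_id=1 -> matches Jones
  - book 2 (Stone Bridges): author_id=3 -> matches Nelson
  - book 3 (Distant Shores): author_id=3 -> matches Nelson
  - book 4 (The Blue Door): author_id=2 -> matches Perez
  - book 5 (The Glass Key): author_id=3 -> matches Nelson
  - book 6 (Hollow Hills): author_id=NULL, no match -> kept with NULL
  - book 7 (The Red Mountain): author_id=NULL, no match -> kept with NULL
All 7 rows appear; 2 have NULL author.

SQL:
SELECT a.title, b.name AS author
FROM books a
LEFT JOIN authors b ON a.author_id = b.id

Result:
title            | author
-----------------+-------
Winter Gardens   | Jones 
Stone Bridges    | Nelson
Distant Shores   | Nelson
The Blue Door    | Perez 
The Glass Key    | Nelson
Hollow Hills     | NULL  
The Red Mountain | NULL  


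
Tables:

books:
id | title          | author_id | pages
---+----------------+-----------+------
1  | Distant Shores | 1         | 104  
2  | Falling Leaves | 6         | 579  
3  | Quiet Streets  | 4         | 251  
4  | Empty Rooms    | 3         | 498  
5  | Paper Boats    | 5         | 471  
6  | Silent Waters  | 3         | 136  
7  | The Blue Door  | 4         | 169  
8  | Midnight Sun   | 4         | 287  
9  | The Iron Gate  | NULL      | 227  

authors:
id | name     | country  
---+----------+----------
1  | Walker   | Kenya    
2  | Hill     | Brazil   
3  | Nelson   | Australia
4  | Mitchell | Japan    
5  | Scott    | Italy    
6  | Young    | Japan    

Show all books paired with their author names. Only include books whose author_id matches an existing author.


INNER JOIN keeps only books rows whose author_id matches an id in authors. Walk through each book:
  - book 1 (Distant Shores): author_id=1 -> matches Walker
  - book 2 (Falling Leaves): author_id=6 -> matches Young
  - book 3 (Quiet Streets): author_id=4 -> matches Mitchell
  - book 4 (Empty Rooms): author_id=3 -> matches Nelson
  - book 5 (Paper Boats): author_id=5 -> matches Scott
  - book 6 (Silent Waters): author_id=3 -> matches Nelson
  - book 7 (The Blue Door): author_id=4 -> matches Mitchell
  - book 8 (Midnight Sun): author_id=4 -> matches Mitchell
  - book 9 (The Iron Gate): author_id=NULL, no match -> dropped
So 1 of 9 rows is dropped.

SQL:
SELECT a.title, b.name AS author
FROM books a
INNER JOIN authors b ON a.author_id = b.id

Result:
title          | author  
---------------+---------
Distant Shores | Walker  
Falling Leaves | Young   
Quiet Streets  | Mitchell
Empty Rooms    | Nelson  
Paper Boats    | Scott   
Silent Waters  | Nelson  
The Blue Door  | Mitchell
Midnight Sun   | Mitchell


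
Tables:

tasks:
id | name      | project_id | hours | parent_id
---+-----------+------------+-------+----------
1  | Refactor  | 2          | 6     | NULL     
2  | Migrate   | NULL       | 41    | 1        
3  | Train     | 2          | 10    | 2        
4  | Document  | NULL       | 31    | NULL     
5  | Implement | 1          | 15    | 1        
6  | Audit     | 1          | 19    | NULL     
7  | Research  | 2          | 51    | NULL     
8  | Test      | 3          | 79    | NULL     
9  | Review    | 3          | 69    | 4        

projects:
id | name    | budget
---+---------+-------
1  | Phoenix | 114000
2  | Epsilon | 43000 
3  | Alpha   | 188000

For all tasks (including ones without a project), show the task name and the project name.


LEFT JOIN keeps every row from tasks (the left table); where project_id has no match in projects, the project columns become NULL. Walk through each task:
  - task 1 (Refactor): project_id=2 -> matches Epsilon
  - task 2 (Migrate): project_id=NULL, no match -> kept with NULL
  - task 3 (Train): project_id=2 -> matches Epsilon
  - task 4 (Document): project_id=NULL, no match -> kept with NULL
  - task 5 (Implement): project_id=1 -> matches Phoenix
  - task 6 (Audit): project_id=1 -> matches Phoenix
  - task 7 (Research): project_id=2 -> matches Epsilon
  - task 8 (Test): project_id=3 -> matches Alpha
  - task 9 (Review): project_id=3 -> matches Alpha
All 9 rows appear; 2 have NULL project.

SQL:
SELECT a.name, b.name AS project
FROM tasks a
LEFT JOIN projects b ON a.project_id = b.id

Result:
name      | project
----------+--------
Refactor  | Epsilon
Migrate   | NULL   
Train     | Epsilon
Document  | NULL   
Implement | Phoenix
Audit     | Phoenix
Research  | Epsilon
Test      | Alpha  
Review    | Alpha  


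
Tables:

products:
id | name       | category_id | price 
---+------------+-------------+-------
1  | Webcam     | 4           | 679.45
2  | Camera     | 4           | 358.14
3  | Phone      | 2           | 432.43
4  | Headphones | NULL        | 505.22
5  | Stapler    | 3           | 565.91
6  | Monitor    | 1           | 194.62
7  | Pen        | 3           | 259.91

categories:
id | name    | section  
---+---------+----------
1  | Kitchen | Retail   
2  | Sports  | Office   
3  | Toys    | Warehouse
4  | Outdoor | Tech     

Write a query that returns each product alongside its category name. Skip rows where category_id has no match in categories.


INNER JOIN keeps only products rows whose category_id matches an id in categories. Walk through each product:
  - product 1 (Webcam): category_id=4 -> matches Outdoor
  - product 2 (Camera): category_id=4 -> matches Outdoor
  - product 3 (Phone): category_id=2 -> matches Sports
  - product 4 (Headphones): category_id=NULL, no match -> dropped
  - product 5 (Stapler): category_id=3 -> matches Toys
  - product 6 (Monitor): category_id=1 -> matches Kitchen
  - product 7 (Pen): category_id=3 -> matches Toys
So 1 of 7 rows is dropped.

SQL:
SELECT a.name, b.name AS category
FROM products a
INNER JOIN categories b ON a.category_id = b.id

Result:
name    | category
--------+---------
Webcam  | Outdoor 
Camera  | Outdoor 
Phone   | Sports  
Stapler | Toys    
Monitor | Kitchen 
Pen     | Toys    


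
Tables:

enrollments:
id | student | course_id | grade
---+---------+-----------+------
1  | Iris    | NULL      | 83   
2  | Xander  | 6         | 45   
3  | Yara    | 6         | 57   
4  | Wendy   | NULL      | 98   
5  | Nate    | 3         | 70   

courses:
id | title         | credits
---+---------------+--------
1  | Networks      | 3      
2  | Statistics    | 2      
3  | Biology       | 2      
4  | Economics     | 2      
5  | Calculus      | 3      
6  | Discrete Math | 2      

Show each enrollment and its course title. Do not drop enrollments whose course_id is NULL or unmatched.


LEFT JOIN keeps every row from enrollments (the left table); where course_id has no match in courses, the course columns become NULL. Walk through each enrollment:
  - enrollment 1 (Iris): course_id=NULL, no match -> kept with NULL
  - enrollment 2 (Xander): course_id=6 -> matches Discrete Math
  - enrollment 3 (Yara): course_id=6 -> matches Discrete Math
  - enrollment 4 (Wendy): course_id=NULL, no match -> kept with NULL
  - enrollment 5 (Nate): course_id=3 -> matches Biology
All 5 rows appear; 2 have NULL course.

SQL:
SELECT a.student, b.title AS course
FROM enrollments a
LEFT JOIN courses b ON a.course_id = b.id

Result:
student | course       
--------+--------------
Iris    | NULL         
Xander  | Discrete Math
Yara    | Discrete Math
Wendy   | NULL         
Nate    | Biology      


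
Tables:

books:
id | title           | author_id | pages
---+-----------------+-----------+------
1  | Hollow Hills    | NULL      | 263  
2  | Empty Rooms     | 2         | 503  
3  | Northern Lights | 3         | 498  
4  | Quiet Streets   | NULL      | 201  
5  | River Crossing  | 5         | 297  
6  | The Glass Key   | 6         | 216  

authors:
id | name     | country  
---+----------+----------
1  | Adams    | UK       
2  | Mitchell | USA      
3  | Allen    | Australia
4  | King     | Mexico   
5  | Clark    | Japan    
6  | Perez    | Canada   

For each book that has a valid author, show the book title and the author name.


INNER JOIN keeps only books rows whose author_id matches an id in authors. Walk through each book:
  - book 1 (Hollow Hills): author_id=NULL, no match -> dropped
  - book 2 (Empty Rooms): author_id=2 -> matches Mitchell
  - book 3 (Northern Lights): author_id=3 -> matches Allen
  - book 4 (Quiet Streets): author_id=NULL, no match -> dropped
  - book 5 (River Crossing): author_id=5 -> matches Clark
  - book 6 (The Glass Key): author_id=6 -> matches Perez
So 2 of 6 rows are dropped.

SQL:
SELECT a.title, b.name AS author
FROM books a
INNER JOIN authors b ON a.author_id = b.id

Result:
title           | author  
----------------+---------
Empty Rooms     | Mitchell
Northern Lights | Allen   
River Crossing  | Clark   
The Glass Key   | Perez   


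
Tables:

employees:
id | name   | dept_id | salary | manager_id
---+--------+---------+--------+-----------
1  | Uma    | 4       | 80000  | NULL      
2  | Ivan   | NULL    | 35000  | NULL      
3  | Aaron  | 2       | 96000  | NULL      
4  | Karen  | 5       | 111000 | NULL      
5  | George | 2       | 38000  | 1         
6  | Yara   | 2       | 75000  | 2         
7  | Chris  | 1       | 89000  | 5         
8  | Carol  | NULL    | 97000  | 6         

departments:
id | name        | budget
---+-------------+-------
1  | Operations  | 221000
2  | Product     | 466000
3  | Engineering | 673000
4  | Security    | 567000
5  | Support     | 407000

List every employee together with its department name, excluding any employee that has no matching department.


INNER JOIN keeps only employees rows whose dept_id matches an id in departments. Walk through each employee:
  - employee 1 (Uma): dept_id=4 -> matches Security
  - employee 2 (Ivan): dept_id=NULL, no match -> dropped
  - employee 3 (Aaron): dept_id=2 -> matches Product
  - employee 4 (Karen): dept_id=5 -> matches Support
  - employee 5 (George): dept_id=2 -> matches Product
  - employee 6 (Yara): dept_id=2 -> matches Product
  - employee 7 (Chris): dept_id=1 -> matches Operations
  - employee 8 (Carol): dept_id=NULL, no match -> dropped
So 2 of 8 rows are dropped.

SQL:
SELECT a.name, b.name AS department
FROM employees a
INNER JOIN departments b ON a.dept_id = b.id

Result:
name   | department
-------+-----------
Uma    | Security  
Aaron  | Product   
Karen  | Support   
George | Product   
Yara   | Product   
Chris  | Operations
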